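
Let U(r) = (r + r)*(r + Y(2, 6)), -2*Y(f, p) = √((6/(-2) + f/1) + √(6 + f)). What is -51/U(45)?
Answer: -17/(30*(45 - √(-1 + 2*√2)/2)) ≈ -0.012785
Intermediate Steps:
Y(f, p) = -√(-3 + f + √(6 + f))/2 (Y(f, p) = -√((6/(-2) + f/1) + √(6 + f))/2 = -√((6*(-½) + f*1) + √(6 + f))/2 = -√((-3 + f) + √(6 + f))/2 = -√(-3 + f + √(6 + f))/2)
U(r) = 2*r*(r - √(-1 + 2*√2)/2) (U(r) = (r + r)*(r - √(-3 + 2 + √(6 + 2))/2) = (2*r)*(r - √(-3 + 2 + √8)/2) = (2*r)*(r - √(-3 + 2 + 2*√2)/2) = (2*r)*(r - √(-1 + 2*√2)/2) = 2*r*(r - √(-1 + 2*√2)/2))
-51/U(45) = -51*1/(45*(-√(-1 + 2*√2) + 2*45)) = -51*1/(45*(-√(-1 + 2*√2) + 90)) = -51*1/(45*(90 - √(-1 + 2*√2))) = -51/(4050 - 45*√(-1 + 2*√2))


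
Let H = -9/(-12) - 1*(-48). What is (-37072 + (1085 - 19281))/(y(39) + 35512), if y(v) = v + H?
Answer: -221072/142399 ≈ -1.5525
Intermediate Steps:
H = 195/4 (H = -9*(-1/12) + 48 = ¾ + 48 = 195/4 ≈ 48.750)
y(v) = 195/4 + v (y(v) = v + 195/4 = 195/4 + v)
(-37072 + (1085 - 19281))/(y(39) + 35512) = (-37072 + (1085 - 19281))/((195/4 + 39) + 35512) = (-37072 - 18196)/(351/4 + 35512) = -55268/142399/4 = -55268*4/142399 = -221072/142399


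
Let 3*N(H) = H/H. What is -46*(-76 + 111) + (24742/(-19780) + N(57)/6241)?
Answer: -298356069043/185170470 ≈ -1611.3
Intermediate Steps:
N(H) = ⅓ (N(H) = (H/H)/3 = (⅓)*1 = ⅓)
-46*(-76 + 111) + (24742/(-19780) + N(57)/6241) = -46*(-76 + 111) + (24742/(-19780) + (⅓)/6241) = -46*35 + (24742*(-1/19780) + (⅓)*(1/6241)) = -1610 + (-12371/9890 + 1/18723) = -1610 - 231612343/185170470 = -298356069043/185170470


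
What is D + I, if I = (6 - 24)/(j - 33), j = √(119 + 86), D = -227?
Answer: -100037/442 + 9*√205/442 ≈ -226.04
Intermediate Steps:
j = √205 ≈ 14.318
I = -18/(-33 + √205) (I = (6 - 24)/(√205 - 33) = -18/(-33 + √205) ≈ 0.96348)
D + I = -227 + (297/442 + 9*√205/442) = -100037/442 + 9*√205/442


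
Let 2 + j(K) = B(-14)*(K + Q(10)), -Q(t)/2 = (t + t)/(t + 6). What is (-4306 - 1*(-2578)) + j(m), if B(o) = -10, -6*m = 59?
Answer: -4820/3 ≈ -1606.7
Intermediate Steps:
m = -59/6 (m = -⅙*59 = -59/6 ≈ -9.8333)
Q(t) = -4*t/(6 + t) (Q(t) = -2*(t + t)/(t + 6) = -2*2*t/(6 + t) = -4*t/(6 + t))
j(K) = 23 - 10*K (j(K) = -2 - 10*(K - 4*10/(6 + 10)) = -2 - 10*(K - 4*10/16) = -2 - 10*(K - 4*10*1/16) = -2 - 10*(K - 5/2) = -2 - 10*(-5/2 + K) = -2 + (25 - 10*K) = 23 - 10*K)
(-4306 - 1*(-2578)) + j(m) = (-4306 - 1*(-2578)) + (23 - 10*(-59/6)) = (-4306 + 2578) + (23 + 295/3) = -1728 + 364/3 = -4820/3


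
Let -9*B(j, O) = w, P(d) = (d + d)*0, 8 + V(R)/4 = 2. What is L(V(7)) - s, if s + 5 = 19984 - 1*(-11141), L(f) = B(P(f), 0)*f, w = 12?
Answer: -31088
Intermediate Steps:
V(R) = -24 (V(R) = -32 + 4*2 = -32 + 8 = -24)
P(d) = 0 (P(d) = (2*d)*0 = 0)
B(j, O) = -4/3 (B(j, O) = -⅑*12 = -4/3)
L(f) = -4*f/3
s = 31120 (s = -5 + (19984 - 1*(-11141)) = -5 + (19984 + 11141) = -5 + 31125 = 31120)
L(V(7)) - s = -4/3*(-24) - 1*31120 = 32 - 31120 = -31088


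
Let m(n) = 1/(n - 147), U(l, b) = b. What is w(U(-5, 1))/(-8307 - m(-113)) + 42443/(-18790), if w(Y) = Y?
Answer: -91674083217/40582999010 ≈ -2.2589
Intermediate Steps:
m(n) = 1/(-147 + n)
w(U(-5, 1))/(-8307 - m(-113)) + 42443/(-18790) = 1/(-8307 - 1/(-147 - 113)) + 42443/(-18790) = 1/(-8307 - 1/(-260)) + 42443*(-1/18790) = 1/(-8307 - 1*(-1/260)) - 42443/18790 = 1/(-8307 + 1/260) - 42443/18790 = 1/(-2159819/260) - 42443/18790 = 1*(-260/2159819) - 42443/18790 = -260/2159819 - 42443/18790 = -91674083217/40582999010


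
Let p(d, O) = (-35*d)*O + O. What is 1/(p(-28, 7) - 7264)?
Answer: -1/397 ≈ -0.0025189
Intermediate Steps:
p(d, O) = O - 35*O*d (p(d, O) = -35*O*d + O = O - 35*O*d)
1/(p(-28, 7) - 7264) = 1/(7*(1 - 35*(-28)) - 7264) = 1/(7*(1 + 980) - 7264) = 1/(7*981 - 7264) = 1/(6867 - 7264) = 1/(-397) = -1/397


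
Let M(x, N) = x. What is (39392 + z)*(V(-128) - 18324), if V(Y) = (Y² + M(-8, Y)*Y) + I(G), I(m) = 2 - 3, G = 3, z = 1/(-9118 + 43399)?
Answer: -1238314189301/34281 ≈ -3.6122e+7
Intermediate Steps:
z = 1/34281 ≈ 2.9171e-5
I(m) = -1
V(Y) = -1 + Y² - 8*Y (V(Y) = (Y² - 8*Y) - 1 = -1 + Y² - 8*Y)
(39392 + z)*(V(-128) - 18324) = (39392 + 1/34281)*((-1 + (-128)² - 8*(-128)) - 18324) = 1350397153*((-1 + 16384 + 1024) - 18324)/34281 = 1350397153*(17407 - 18324)/34281 = (1350397153/34281)*(-917) = -1238314189301/34281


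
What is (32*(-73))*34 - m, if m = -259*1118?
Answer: 210138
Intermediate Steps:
m = -289562
(32*(-73))*34 - m = (32*(-73))*34 - 1*(-289562) = -2336*34 + 289562 = -79424 + 289562 = 210138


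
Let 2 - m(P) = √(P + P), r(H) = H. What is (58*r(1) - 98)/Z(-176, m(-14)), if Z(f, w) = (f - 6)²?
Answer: -10/8281 ≈ -0.0012076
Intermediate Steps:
m(P) = 2 - √2*√P (m(P) = 2 - √(P + P) = 2 - √(2*P) = 2 - √2*√P)
Z(f, w) = (-6 + f)²
(58*r(1) - 98)/Z(-176, m(-14)) = (58*1 - 98)/((-6 - 176)²) = (58 - 98)/((-182)²) = -40/33124 = -40*1/33124 = -10/8281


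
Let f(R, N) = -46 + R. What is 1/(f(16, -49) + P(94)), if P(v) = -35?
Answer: -1/65 ≈ -0.015385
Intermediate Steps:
1/(f(16, -49) + P(94)) = 1/((-46 + 16) - 35) = 1/(-30 - 35) = 1/(-65) = -1/65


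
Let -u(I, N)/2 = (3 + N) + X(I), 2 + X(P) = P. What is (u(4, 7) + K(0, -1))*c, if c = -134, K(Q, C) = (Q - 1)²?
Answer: 3082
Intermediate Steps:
X(P) = -2 + P
K(Q, C) = (-1 + Q)²
u(I, N) = -2 - 2*I - 2*N (u(I, N) = -2*((3 + N) + (-2 + I)) = -2*(1 + I + N) = -2 - 2*I - 2*N)
(u(4, 7) + K(0, -1))*c = ((-2 - 2*4 - 2*7) + (-1 + 0)²)*(-134) = ((-2 - 8 - 14) + (-1)²)*(-134) = (-24 + 1)*(-134) = -23*(-134) = 3082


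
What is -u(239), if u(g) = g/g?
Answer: -1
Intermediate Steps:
u(g) = 1
-u(239) = -1*1 = -1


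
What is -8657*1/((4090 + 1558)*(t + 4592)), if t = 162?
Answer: -8657/26850592 ≈ -0.00032241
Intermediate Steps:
-8657*1/((4090 + 1558)*(t + 4592)) = -8657*1/((162 + 4592)*(4090 + 1558)) = -8657/(4754*5648) = -8657/26850592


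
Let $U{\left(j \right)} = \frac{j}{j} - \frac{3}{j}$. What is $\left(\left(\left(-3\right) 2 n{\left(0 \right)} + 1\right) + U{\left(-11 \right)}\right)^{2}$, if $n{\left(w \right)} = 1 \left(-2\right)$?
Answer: $\frac{24649}{121} \approx 203.71$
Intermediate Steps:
$n{\left(w \right)} = -2$
$U{\left(j \right)} = 1 - \frac{3}{j}$
$\left(\left(\left(-3\right) 2 n{\left(0 \right)} + 1\right) + U{\left(-11 \right)}\right)^{2} = \left(\left(\left(-3\right) 2 \left(-2\right) + 1\right) + \frac{-3 - 11}{-11}\right)^{2} = \left(\left(\left(-6\right) \left(-2\right) + 1\right) - - \frac{14}{11}\right)^{2} = \left(\left(12 + 1\right) + \frac{14}{11}\right)^{2} = \left(13 + \frac{14}{11}\right)^{2} = \left(\frac{157}{11}\right)^{2} = \frac{24649}{121}$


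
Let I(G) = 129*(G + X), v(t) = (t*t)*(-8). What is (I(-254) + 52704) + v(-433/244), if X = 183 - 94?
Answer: 233632709/7442 ≈ 31394.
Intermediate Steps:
X = 89
v(t) = -8*t**2 (v(t) = t**2*(-8) = -8*t**2)
I(G) = 11481 + 129*G (I(G) = 129*(G + 89) = 129*(89 + G) = 11481 + 129*G)
(I(-254) + 52704) + v(-433/244) = ((11481 + 129*(-254)) + 52704) - 8*(-433/244)**2 = ((11481 - 32766) + 52704) - 8*(-433*1/244)**2 = (-21285 + 52704) - 8*(-433/244)**2 = 31419 - 8*187489/59536 = 31419 - 187489/7442 = 233632709/7442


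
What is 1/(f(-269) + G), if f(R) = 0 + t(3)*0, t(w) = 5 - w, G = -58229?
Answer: -1/58229 ≈ -1.7174e-5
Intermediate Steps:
f(R) = 0 (f(R) = 0 + (5 - 1*3)*0 = 0 + (5 - 3)*0 = 0 + 2*0 = 0 + 0 = 0)
1/(f(-269) + G) = 1/(0 - 58229) = 1/(-58229) = -1/58229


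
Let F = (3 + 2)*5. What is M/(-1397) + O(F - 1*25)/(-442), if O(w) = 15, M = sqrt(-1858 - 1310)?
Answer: -15/442 - 12*I*sqrt(22)/1397 ≈ -0.033937 - 0.04029*I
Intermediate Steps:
F = 25 (F = 5*5 = 25)
M = 12*I*sqrt(22) (M = sqrt(-3168) = 12*I*sqrt(22) ≈ 56.285*I)
M/(-1397) + O(F - 1*25)/(-442) = (12*I*sqrt(22))/(-1397) + 15/(-442) = (12*I*sqrt(22))*(-1/1397) + 15*(-1/442) = -12*I*sqrt(22)/1397 - 15/442 = -15/442 - 12*I*sqrt(22)/1397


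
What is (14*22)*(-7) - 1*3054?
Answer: -5210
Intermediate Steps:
(14*22)*(-7) - 1*3054 = 308*(-7) - 3054 = -2156 - 3054 = -5210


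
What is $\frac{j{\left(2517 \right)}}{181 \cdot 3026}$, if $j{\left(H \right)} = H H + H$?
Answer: $\frac{3168903}{273853} \approx 11.572$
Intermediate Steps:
$j{\left(H \right)} = H + H^{2}$ ($j{\left(H \right)} = H^{2} + H = H + H^{2}$)
$\frac{j{\left(2517 \right)}}{181 \cdot 3026} = \frac{2517 \left(1 + 2517\right)}{181 \cdot 3026} = \frac{2517 \cdot 2518}{547706} = 6337806 \cdot \frac{1}{547706} = \frac{3168903}{273853}$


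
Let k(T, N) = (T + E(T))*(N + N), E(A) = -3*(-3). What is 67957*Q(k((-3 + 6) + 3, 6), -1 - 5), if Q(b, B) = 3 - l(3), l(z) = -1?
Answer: 271828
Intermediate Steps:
E(A) = 9
k(T, N) = 2*N*(9 + T) (k(T, N) = (T + 9)*(N + N) = (9 + T)*(2*N) = 2*N*(9 + T))
Q(b, B) = 4 (Q(b, B) = 3 - 1*(-1) = 3 + 1 = 4)
67957*Q(k((-3 + 6) + 3, 6), -1 - 5) = 67957*4 = 271828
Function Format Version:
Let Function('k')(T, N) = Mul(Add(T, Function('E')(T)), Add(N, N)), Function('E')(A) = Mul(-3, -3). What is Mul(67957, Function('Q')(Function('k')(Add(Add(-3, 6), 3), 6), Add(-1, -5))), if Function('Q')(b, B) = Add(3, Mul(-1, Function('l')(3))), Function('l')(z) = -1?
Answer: 271828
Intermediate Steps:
Function('E')(A) = 9
Function('k')(T, N) = Mul(2, N, Add(9, T)) (Function('k')(T, N) = Mul(Add(T, 9), Add(N, N)) = Mul(Add(9, T), Mul(2, N)) = Mul(2, N, Add(9, T)))
Function('Q')(b, B) = 4 (Function('Q')(b, B) = Add(3, Mul(-1, -1)) = Add(3, 1) = 4)
Mul(67957, Function('Q')(Function('k')(Add(Add(-3, 6), 3), 6), Add(-1, -5))) = Mul(67957, 4) = 271828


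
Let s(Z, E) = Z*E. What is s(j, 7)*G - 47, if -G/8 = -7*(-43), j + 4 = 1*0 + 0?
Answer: 67377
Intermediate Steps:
j = -4 (j = -4 + (1*0 + 0) = -4 + (0 + 0) = -4 + 0 = -4)
G = -2408 (G = -(-56)*(-43) = -8*301 = -2408)
s(Z, E) = E*Z
s(j, 7)*G - 47 = (7*(-4))*(-2408) - 47 = -28*(-2408) - 47 = 67424 - 47 = 67377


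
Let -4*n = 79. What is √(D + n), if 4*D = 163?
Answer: √21 ≈ 4.5826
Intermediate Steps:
n = -79/4 (n = -¼*79 = -79/4 ≈ -19.750)
D = 163/4 (D = (¼)*163 = 163/4 ≈ 40.750)
√(D + n) = √(163/4 - 79/4) = √21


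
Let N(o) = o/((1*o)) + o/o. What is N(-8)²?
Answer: 4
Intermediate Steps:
N(o) = 2 (N(o) = o/o + 1 = 1 + 1 = 2)
N(-8)² = 2² = 4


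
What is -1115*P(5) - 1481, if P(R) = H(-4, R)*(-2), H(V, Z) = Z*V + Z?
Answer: -34931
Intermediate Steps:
H(V, Z) = Z + V*Z (H(V, Z) = V*Z + Z = Z + V*Z)
P(R) = 6*R (P(R) = (R*(1 - 4))*(-2) = (R*(-3))*(-2) = -3*R*(-2) = 6*R)
-1115*P(5) - 1481 = -6690*5 - 1481 = -1115*30 - 1481 = -33450 - 1481 = -34931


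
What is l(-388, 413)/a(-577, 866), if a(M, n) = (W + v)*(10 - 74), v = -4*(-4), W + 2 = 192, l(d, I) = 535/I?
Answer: -535/5444992 ≈ -9.8255e-5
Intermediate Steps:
W = 190 (W = -2 + 192 = 190)
v = 16
a(M, n) = -13184 (a(M, n) = (190 + 16)*(10 - 74) = 206*(-64) = -13184)
l(-388, 413)/a(-577, 866) = (535/413)/(-13184) = (535*(1/413))*(-1/13184) = (535/413)*(-1/13184) = -535/5444992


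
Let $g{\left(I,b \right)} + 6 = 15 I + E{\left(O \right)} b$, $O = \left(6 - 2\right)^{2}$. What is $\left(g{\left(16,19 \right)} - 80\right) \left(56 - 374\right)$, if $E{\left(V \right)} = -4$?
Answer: $-24804$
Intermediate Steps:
$O = 16$ ($O = 4^{2} = 16$)
$g{\left(I,b \right)} = -6 - 4 b + 15 I$ ($g{\left(I,b \right)} = -6 + \left(15 I - 4 b\right) = -6 + \left(- 4 b + 15 I\right) = -6 - 4 b + 15 I$)
$\left(g{\left(16,19 \right)} - 80\right) \left(56 - 374\right) = \left(\left(-6 - 76 + 15 \cdot 16\right) - 80\right) \left(56 - 374\right) = \left(\left(-6 - 76 + 240\right) - 80\right) \left(-318\right) = \left(158 - 80\right) \left(-318\right) = 78 \left(-318\right) = -24804$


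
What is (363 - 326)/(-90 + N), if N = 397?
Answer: 37/307 ≈ 0.12052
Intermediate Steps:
(363 - 326)/(-90 + N) = (363 - 326)/(-90 + 397) = 37/307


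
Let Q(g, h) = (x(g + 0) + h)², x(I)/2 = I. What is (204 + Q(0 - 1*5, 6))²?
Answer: 48400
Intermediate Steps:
x(I) = 2*I
Q(g, h) = (h + 2*g)² (Q(g, h) = (2*(g + 0) + h)² = (2*g + h)² = (h + 2*g)²)
(204 + Q(0 - 1*5, 6))² = (204 + (6 + 2*(0 - 1*5))²)² = (204 + (6 + 2*(0 - 5))²)² = (204 + (6 + 2*(-5))²)² = (204 + (6 - 10)²)² = (204 + (-4)²)² = (204 + 16)² = 220² = 48400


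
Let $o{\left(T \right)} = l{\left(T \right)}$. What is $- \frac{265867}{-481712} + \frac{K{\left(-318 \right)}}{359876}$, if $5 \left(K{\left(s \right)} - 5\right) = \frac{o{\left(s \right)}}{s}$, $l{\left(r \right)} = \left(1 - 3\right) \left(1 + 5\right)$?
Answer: $\frac{82323424163}{149154206960} \approx 0.55194$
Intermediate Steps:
$l{\left(r \right)} = -12$ ($l{\left(r \right)} = \left(-2\right) 6 = -12$)
$o{\left(T \right)} = -12$
$K{\left(s \right)} = 5 - \frac{12}{5 s}$ ($K{\left(s \right)} = 5 + \frac{\left(-12\right) \frac{1}{s}}{5} = 5 - \frac{12}{5 s}$)
$- \frac{265867}{-481712} + \frac{K{\left(-318 \right)}}{359876} = - \frac{265867}{-481712} + \frac{5 - \frac{12}{5 \left(-318\right)}}{359876} = \left(-265867\right) \left(- \frac{1}{481712}\right) + \left(5 - - \frac{2}{265}\right) \frac{1}{359876} = \frac{37981}{68816} + \left(5 + \frac{2}{265}\right) \frac{1}{359876} = \frac{37981}{68816} + \frac{1327}{265} \cdot \frac{1}{359876} = \frac{37981}{68816} + \frac{1327}{95367140} = \frac{82323424163}{149154206960}$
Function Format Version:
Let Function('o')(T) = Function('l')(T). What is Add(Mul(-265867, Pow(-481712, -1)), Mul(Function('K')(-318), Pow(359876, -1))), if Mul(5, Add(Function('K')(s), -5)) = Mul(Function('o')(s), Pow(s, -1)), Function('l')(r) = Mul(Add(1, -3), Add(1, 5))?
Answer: Rational(82323424163, 149154206960) ≈ 0.55194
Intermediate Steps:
Function('l')(r) = -12 (Function('l')(r) = Mul(-2, 6) = -12)
Function('o')(T) = -12
Function('K')(s) = Add(5, Mul(Rational(-12, 5), Pow(s, -1))) (Function('K')(s) = Add(5, Mul(Rational(1, 5), Mul(-12, Pow(s, -1)))) = Add(5, Mul(Rational(-12, 5), Pow(s, -1))))
Add(Mul(-265867, Pow(-481712, -1)), Mul(Function('K')(-318), Pow(359876, -1))) = Add(Mul(-265867, Pow(-481712, -1)), Mul(Add(5, Mul(Rational(-12, 5), Pow(-318, -1))), Pow(359876, -1))) = Add(Mul(-265867, Rational(-1, 481712)), Mul(Add(5, Mul(Rational(-12, 5), Rational(-1, 318))), Rational(1, 359876))) = Add(Rational(37981, 68816), Mul(Add(5, Rational(2, 265)), Rational(1, 359876))) = Add(Rational(37981, 68816), Mul(Rational(1327, 265), Rational(1, 359876))) = Add(Rational(37981, 68816), Rational(1327, 95367140)) = Rational(82323424163, 149154206960)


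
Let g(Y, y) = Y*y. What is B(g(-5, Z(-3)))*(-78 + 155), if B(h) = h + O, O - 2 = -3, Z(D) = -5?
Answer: 1848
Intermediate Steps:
O = -1 (O = 2 - 3 = -1)
B(h) = -1 + h (B(h) = h - 1 = -1 + h)
B(g(-5, Z(-3)))*(-78 + 155) = (-1 - 5*(-5))*(-78 + 155) = (-1 + 25)*77 = 24*77 = 1848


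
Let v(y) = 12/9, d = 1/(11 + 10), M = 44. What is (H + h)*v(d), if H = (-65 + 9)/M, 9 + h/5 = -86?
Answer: -20956/33 ≈ -635.03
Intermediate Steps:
h = -475 (h = -45 + 5*(-86) = -45 - 430 = -475)
d = 1/21 ≈ 0.047619
v(y) = 4/3 (v(y) = 12*(⅑) = 4/3)
H = -14/11 (H = (-65 + 9)/44 = -56*1/44 = -14/11 ≈ -1.2727)
(H + h)*v(d) = (-14/11 - 475)*(4/3) = -5239/11*4/3 = -20956/33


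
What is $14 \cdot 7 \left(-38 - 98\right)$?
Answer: $-13328$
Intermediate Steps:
$14 \cdot 7 \left(-38 - 98\right) = 98 \left(-136\right) = -13328$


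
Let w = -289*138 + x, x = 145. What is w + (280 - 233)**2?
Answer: -37528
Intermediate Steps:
w = -39737 (w = -289*138 + 145 = -39882 + 145 = -39737)
w + (280 - 233)**2 = -39737 + (280 - 233)**2 = -39737 + 47**2 = -39737 + 2209 = -37528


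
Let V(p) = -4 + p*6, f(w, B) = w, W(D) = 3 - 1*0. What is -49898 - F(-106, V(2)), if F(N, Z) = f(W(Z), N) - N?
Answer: -50007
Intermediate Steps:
W(D) = 3 (W(D) = 3 + 0 = 3)
V(p) = -4 + 6*p
F(N, Z) = 3 - N
-49898 - F(-106, V(2)) = -49898 - (3 - 1*(-106)) = -49898 - (3 + 106) = -49898 - 1*109 = -49898 - 109 = -50007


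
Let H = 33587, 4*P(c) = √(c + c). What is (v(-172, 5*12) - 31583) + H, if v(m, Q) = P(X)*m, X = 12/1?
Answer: 2004 - 86*√6 ≈ 1793.3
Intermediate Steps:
X = 12 (X = 12*1 = 12)
P(c) = √2*√c/4 (P(c) = √(c + c)/4 = √(2*c)/4 = (√2*√c)/4 = √2*√c/4)
v(m, Q) = m*√6/2 (v(m, Q) = (√2*√12/4)*m = (√2*(2*√3)/4)*m = (√6/2)*m = m*√6/2)
(v(-172, 5*12) - 31583) + H = ((½)*(-172)*√6 - 31583) + 33587 = (-86*√6 - 31583) + 33587 = (-31583 - 86*√6) + 33587 = 2004 - 86*√6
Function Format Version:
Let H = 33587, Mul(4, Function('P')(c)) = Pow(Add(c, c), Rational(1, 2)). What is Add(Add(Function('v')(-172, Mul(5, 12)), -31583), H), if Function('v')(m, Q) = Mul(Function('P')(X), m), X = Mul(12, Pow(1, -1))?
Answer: Add(2004, Mul(-86, Pow(6, Rational(1, 2)))) ≈ 1793.3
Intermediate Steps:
X = 12 (X = Mul(12, 1) = 12)
Function('P')(c) = Mul(Rational(1, 4), Pow(2, Rational(1, 2)), Pow(c, Rational(1, 2))) (Function('P')(c) = Mul(Rational(1, 4), Pow(Add(c, c), Rational(1, 2))) = Mul(Rational(1, 4), Pow(Mul(2, c), Rational(1, 2))) = Mul(Rational(1, 4), Mul(Pow(2, Rational(1, 2)), Pow(c, Rational(1, 2)))) = Mul(Rational(1, 4), Pow(2, Rational(1, 2)), Pow(c, Rational(1, 2))))
Function('v')(m, Q) = Mul(Rational(1, 2), m, Pow(6, Rational(1, 2))) (Function('v')(m, Q) = Mul(Mul(Rational(1, 4), Pow(2, Rational(1, 2)), Pow(12, Rational(1, 2))), m) = Mul(Mul(Rational(1, 4), Pow(2, Rational(1, 2)), Mul(2, Pow(3, Rational(1, 2)))), m) = Mul(Mul(Rational(1, 2), Pow(6, Rational(1, 2))), m) = Mul(Rational(1, 2), m, Pow(6, Rational(1, 2))))
Add(Add(Function('v')(-172, Mul(5, 12)), -31583), H) = Add(Add(Mul(Rational(1, 2), -172, Pow(6, Rational(1, 2))), -31583), 33587) = Add(Add(Mul(-86, Pow(6, Rational(1, 2))), -31583), 33587) = Add(Add(-31583, Mul(-86, Pow(6, Rational(1, 2)))), 33587) = Add(2004, Mul(-86, Pow(6, Rational(1, 2))))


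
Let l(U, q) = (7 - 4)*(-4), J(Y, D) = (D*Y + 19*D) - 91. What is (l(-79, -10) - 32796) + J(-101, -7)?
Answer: -32325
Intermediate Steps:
J(Y, D) = -91 + 19*D + D*Y (J(Y, D) = (19*D + D*Y) - 91 = -91 + 19*D + D*Y)
l(U, q) = -12 (l(U, q) = 3*(-4) = -12)
(l(-79, -10) - 32796) + J(-101, -7) = (-12 - 32796) + (-91 + 19*(-7) - 7*(-101)) = -32808 + (-91 - 133 + 707) = -32808 + 483 = -32325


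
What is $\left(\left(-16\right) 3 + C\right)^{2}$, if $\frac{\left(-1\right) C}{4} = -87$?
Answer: $90000$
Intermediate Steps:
$C = 348$ ($C = \left(-4\right) \left(-87\right) = 348$)
$\left(\left(-16\right) 3 + C\right)^{2} = \left(\left(-16\right) 3 + 348\right)^{2} = \left(-48 + 348\right)^{2} = 300^{2} = 90000$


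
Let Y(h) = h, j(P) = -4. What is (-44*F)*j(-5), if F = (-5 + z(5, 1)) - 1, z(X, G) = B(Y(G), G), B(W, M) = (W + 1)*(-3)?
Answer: -2112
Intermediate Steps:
B(W, M) = -3 - 3*W (B(W, M) = (1 + W)*(-3) = -3 - 3*W)
z(X, G) = -3 - 3*G
F = -12 (F = (-5 + (-3 - 3*1)) - 1 = (-5 + (-3 - 3)) - 1 = (-5 - 6) - 1 = -11 - 1 = -12)
(-44*F)*j(-5) = -44*(-12)*(-4) = 528*(-4) = -2112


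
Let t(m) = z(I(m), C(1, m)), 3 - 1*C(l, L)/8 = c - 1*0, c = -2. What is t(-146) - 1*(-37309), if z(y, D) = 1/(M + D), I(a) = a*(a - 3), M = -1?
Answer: 1455052/39 ≈ 37309.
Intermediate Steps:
I(a) = a*(-3 + a)
C(l, L) = 40 (C(l, L) = 24 - 8*(-2 - 1*0) = 24 - 8*(-2 + 0) = 24 - 8*(-2) = 24 + 16 = 40)
z(y, D) = 1/(-1 + D)
t(m) = 1/39 (t(m) = 1/(-1 + 40) = 1/39)
t(-146) - 1*(-37309) = 1/39 - 1*(-37309) = 1/39 + 37309 = 1455052/39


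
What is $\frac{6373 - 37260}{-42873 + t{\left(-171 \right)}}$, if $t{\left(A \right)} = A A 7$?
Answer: $- \frac{30887}{161814} \approx -0.19088$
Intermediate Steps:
$t{\left(A \right)} = 7 A^{2}$ ($t{\left(A \right)} = A^{2} \cdot 7 = 7 A^{2}$)
$\frac{6373 - 37260}{-42873 + t{\left(-171 \right)}} = \frac{6373 - 37260}{-42873 + 7 \left(-171\right)^{2}} = - \frac{30887}{-42873 + 7 \cdot 29241} = - \frac{30887}{-42873 + 204687} = - \frac{30887}{161814}$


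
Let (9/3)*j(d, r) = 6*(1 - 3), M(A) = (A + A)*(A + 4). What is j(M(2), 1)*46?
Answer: -184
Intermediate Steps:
M(A) = 2*A*(4 + A) (M(A) = (2*A)*(4 + A) = 2*A*(4 + A))
j(d, r) = -4 (j(d, r) = (6*(1 - 3))/3 = (6*(-2))/3 = (⅓)*(-12) = -4)
j(M(2), 1)*46 = -4*46 = -184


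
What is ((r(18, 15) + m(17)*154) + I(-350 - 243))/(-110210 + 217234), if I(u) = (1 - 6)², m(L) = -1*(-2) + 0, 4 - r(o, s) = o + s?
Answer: 19/6689 ≈ 0.0028405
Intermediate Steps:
r(o, s) = 4 - o - s (r(o, s) = 4 - (o + s) = 4 + (-o - s) = 4 - o - s)
m(L) = 2 (m(L) = 2 + 0 = 2)
I(u) = 25 (I(u) = (-5)² = 25)
((r(18, 15) + m(17)*154) + I(-350 - 243))/(-110210 + 217234) = (((4 - 1*18 - 1*15) + 2*154) + 25)/(-110210 + 217234) = (((4 - 18 - 15) + 308) + 25)/107024 = ((-29 + 308) + 25)*(1/107024) = (279 + 25)*(1/107024) = 304*(1/107024) = 19/6689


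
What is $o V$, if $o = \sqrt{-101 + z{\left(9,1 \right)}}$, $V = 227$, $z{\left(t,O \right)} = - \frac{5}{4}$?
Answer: $\frac{227 i \sqrt{409}}{2} \approx 2295.4 i$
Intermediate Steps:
$z{\left(t,O \right)} = - \frac{5}{4}$ ($z{\left(t,O \right)} = \left(-5\right) \frac{1}{4} = - \frac{5}{4}$)
$o = \frac{i \sqrt{409}}{2}$ ($o = \sqrt{-101 - \frac{5}{4}} = \sqrt{- \frac{409}{4}} = \frac{i \sqrt{409}}{2} \approx 10.112 i$)
$o V = \frac{i \sqrt{409}}{2} \cdot 227 = \frac{227 i \sqrt{409}}{2}$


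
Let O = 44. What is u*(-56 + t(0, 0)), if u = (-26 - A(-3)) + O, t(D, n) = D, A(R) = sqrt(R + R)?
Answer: -1008 + 56*I*sqrt(6) ≈ -1008.0 + 137.17*I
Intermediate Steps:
A(R) = sqrt(2)*sqrt(R) (A(R) = sqrt(2*R) = sqrt(2)*sqrt(R))
u = 18 - I*sqrt(6) (u = (-26 - sqrt(2)*sqrt(-3)) + 44 = (-26 - sqrt(2)*I*sqrt(3)) + 44 = (-26 - I*sqrt(6)) + 44 = 18 - I*sqrt(6) ≈ 18.0 - 2.4495*I)
u*(-56 + t(0, 0)) = (18 - I*sqrt(6))*(-56 + 0) = (18 - I*sqrt(6))*(-56) = -1008 + 56*I*sqrt(6)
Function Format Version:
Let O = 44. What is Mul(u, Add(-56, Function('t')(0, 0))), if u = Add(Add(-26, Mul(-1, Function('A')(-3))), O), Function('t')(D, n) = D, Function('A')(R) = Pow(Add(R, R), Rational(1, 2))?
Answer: Add(-1008, Mul(56, I, Pow(6, Rational(1, 2)))) ≈ Add(-1008.0, Mul(137.17, I))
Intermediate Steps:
Function('A')(R) = Mul(Pow(2, Rational(1, 2)), Pow(R, Rational(1, 2))) (Function('A')(R) = Pow(Mul(2, R), Rational(1, 2)) = Mul(Pow(2, Rational(1, 2)), Pow(R, Rational(1, 2))))
u = Add(18, Mul(-1, I, Pow(6, Rational(1, 2)))) (u = Add(Add(-26, Mul(-1, Mul(Pow(2, Rational(1, 2)), Pow(-3, Rational(1, 2))))), 44) = Add(Add(-26, Mul(-1, Mul(Pow(2, Rational(1, 2)), Mul(I, Pow(3, Rational(1, 2)))))), 44) = Add(Add(-26, Mul(-1, Mul(I, Pow(6, Rational(1, 2))))), 44) = Add(Add(-26, Mul(-1, I, Pow(6, Rational(1, 2)))), 44) = Add(18, Mul(-1, I, Pow(6, Rational(1, 2)))) ≈ Add(18.000, Mul(-2.4495, I)))
Mul(u, Add(-56, Function('t')(0, 0))) = Mul(Add(18, Mul(-1, I, Pow(6, Rational(1, 2)))), Add(-56, 0)) = Mul(Add(18, Mul(-1, I, Pow(6, Rational(1, 2)))), -56) = Add(-1008, Mul(56, I, Pow(6, Rational(1, 2))))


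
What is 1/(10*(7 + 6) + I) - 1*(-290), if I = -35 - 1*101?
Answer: 1739/6 ≈ 289.83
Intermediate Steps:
I = -136 (I = -35 - 101 = -136)
1/(10*(7 + 6) + I) - 1*(-290) = 1/(10*(7 + 6) - 136) - 1*(-290) = 1/(10*13 - 136) + 290 = 1/(130 - 136) + 290 = 1/(-6) + 290 = -⅙ + 290 = 1739/6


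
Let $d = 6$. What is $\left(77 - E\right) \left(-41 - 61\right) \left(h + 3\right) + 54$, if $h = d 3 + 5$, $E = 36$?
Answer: $-108678$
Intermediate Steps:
$h = 23$ ($h = 6 \cdot 3 + 5 = 18 + 5 = 23$)
$\left(77 - E\right) \left(-41 - 61\right) \left(h + 3\right) + 54 = \left(77 - 36\right) \left(-41 - 61\right) \left(23 + 3\right) + 54 = \left(77 - 36\right) \left(\left(-102\right) 26\right) + 54 = 41 \left(-2652\right) + 54 = -108732 + 54 = -108678$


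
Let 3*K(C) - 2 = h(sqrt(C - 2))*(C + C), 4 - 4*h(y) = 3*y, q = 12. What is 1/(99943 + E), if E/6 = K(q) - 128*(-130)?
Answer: 39967/7986802853 + 36*sqrt(10)/39934014265 ≈ 5.0070e-6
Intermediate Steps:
h(y) = 1 - 3*y/4
K(C) = 2/3 + 2*C*(1 - 3*sqrt(-2 + C)/4)/3 (K(C) = 2/3 + ((1 - 3*sqrt(C - 2)/4)*(C + C))/3 = 2/3 + ((1 - 3*sqrt(-2 + C)/4)*(2*C))/3 = 2/3 + (2*C*(1 - 3*sqrt(-2 + C)/4))/3 = 2/3 + 2*C*(1 - 3*sqrt(-2 + C)/4)/3)
E = 99892 - 36*sqrt(10) (E = 6*((2/3 - 1/6*12*(-4 + 3*sqrt(-2 + 12))) - 128*(-130)) = 6*((2/3 - 1/6*12*(-4 + 3*sqrt(10))) + 16640) = 6*((2/3 + (8 - 6*sqrt(10))) + 16640) = 6*((26/3 - 6*sqrt(10)) + 16640) = 6*(49946/3 - 6*sqrt(10)) = 99892 - 36*sqrt(10) ≈ 99778.)
1/(99943 + E) = 1/(99943 + (99892 - 36*sqrt(10))) = 1/(199835 - 36*sqrt(10))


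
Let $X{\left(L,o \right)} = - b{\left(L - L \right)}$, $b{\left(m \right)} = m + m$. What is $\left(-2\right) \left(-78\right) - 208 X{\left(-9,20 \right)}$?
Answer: $156$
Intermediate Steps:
$b{\left(m \right)} = 2 m$
$X{\left(L,o \right)} = 0$ ($X{\left(L,o \right)} = - 2 \left(L - L\right) = - 2 \cdot 0 = \left(-1\right) 0 = 0$)
$\left(-2\right) \left(-78\right) - 208 X{\left(-9,20 \right)} = \left(-2\right) \left(-78\right) - 0 = 156 + 0 = 156$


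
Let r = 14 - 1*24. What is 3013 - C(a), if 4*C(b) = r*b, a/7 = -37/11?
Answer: 64991/22 ≈ 2954.1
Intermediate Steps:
a = -259/11 (a = 7*(-37/11) = -259/11 ≈ -23.545)
r = -10 (r = 14 - 24 = -10)
C(b) = -5*b/2 (C(b) = (-10*b)/4 = -5*b/2)
3013 - C(a) = 3013 - (-5)*(-259)/(2*11) = 3013 - 1*1295/22 = 3013 - 1295/22 = 64991/22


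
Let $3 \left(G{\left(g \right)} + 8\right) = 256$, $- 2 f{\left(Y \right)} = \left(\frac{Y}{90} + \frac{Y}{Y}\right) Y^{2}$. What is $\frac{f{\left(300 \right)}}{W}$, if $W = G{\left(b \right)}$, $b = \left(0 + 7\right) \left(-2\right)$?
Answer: $- \frac{73125}{29} \approx -2521.6$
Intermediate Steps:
$b = -14$ ($b = 7 \left(-2\right) = -14$)
$f{\left(Y \right)} = - \frac{Y^{2} \left(1 + \frac{Y}{90}\right)}{2}$ ($f{\left(Y \right)} = - \frac{\left(\frac{Y}{90} + \frac{Y}{Y}\right) Y^{2}}{2} = - \frac{\left(Y \frac{1}{90} + 1\right) Y^{2}}{2} = - \frac{\left(\frac{Y}{90} + 1\right) Y^{2}}{2} = - \frac{\left(1 + \frac{Y}{90}\right) Y^{2}}{2} = - \frac{Y^{2} \left(1 + \frac{Y}{90}\right)}{2}$)
$G{\left(g \right)} = \frac{232}{3}$ ($G{\left(g \right)} = -8 + \frac{1}{3} \cdot 256 = -8 + \frac{256}{3} = \frac{232}{3}$)
$W = \frac{232}{3} \approx 77.333$
$\frac{f{\left(300 \right)}}{W} = \frac{\frac{1}{180} \cdot 300^{2} \left(-90 - 300\right)}{\frac{232}{3}} = \frac{1}{180} \cdot 90000 \left(-90 - 300\right) \frac{3}{232} = \frac{1}{180} \cdot 90000 \left(-390\right) \frac{3}{232} = \left(-195000\right) \frac{3}{232} = - \frac{73125}{29}$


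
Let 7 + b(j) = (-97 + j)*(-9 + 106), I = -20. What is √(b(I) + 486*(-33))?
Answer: I*√27394 ≈ 165.51*I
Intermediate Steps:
b(j) = -9416 + 97*j (b(j) = -7 + (-97 + j)*(-9 + 106) = -7 + (-97 + j)*97 = -7 + (-9409 + 97*j) = -9416 + 97*j)
√(b(I) + 486*(-33)) = √((-9416 + 97*(-20)) + 486*(-33)) = √((-9416 - 1940) - 16038) = √(-11356 - 16038) = √(-27394) = I*√27394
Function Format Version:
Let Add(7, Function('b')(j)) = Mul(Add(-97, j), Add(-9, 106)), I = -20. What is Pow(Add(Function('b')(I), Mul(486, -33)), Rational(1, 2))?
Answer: Mul(I, Pow(27394, Rational(1, 2))) ≈ Mul(165.51, I)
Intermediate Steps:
Function('b')(j) = Add(-9416, Mul(97, j)) (Function('b')(j) = Add(-7, Mul(Add(-97, j), Add(-9, 106))) = Add(-7, Mul(Add(-97, j), 97)) = Add(-7, Add(-9409, Mul(97, j))) = Add(-9416, Mul(97, j)))
Pow(Add(Function('b')(I), Mul(486, -33)), Rational(1, 2)) = Pow(Add(Add(-9416, Mul(97, -20)), Mul(486, -33)), Rational(1, 2)) = Pow(Add(Add(-9416, -1940), -16038), Rational(1, 2)) = Pow(Add(-11356, -16038), Rational(1, 2)) = Pow(-27394, Rational(1, 2)) = Mul(I, Pow(27394, Rational(1, 2)))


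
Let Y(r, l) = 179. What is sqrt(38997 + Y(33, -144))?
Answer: 2*sqrt(9794) ≈ 197.93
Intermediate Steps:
sqrt(38997 + Y(33, -144)) = sqrt(38997 + 179) = sqrt(39176) = 2*sqrt(9794)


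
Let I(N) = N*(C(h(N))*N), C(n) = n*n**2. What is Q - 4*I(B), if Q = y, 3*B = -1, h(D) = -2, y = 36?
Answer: 356/9 ≈ 39.556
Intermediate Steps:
B = -1/3 (B = (1/3)*(-1) = -1/3 ≈ -0.33333)
C(n) = n**3
Q = 36
I(N) = -8*N**2 (I(N) = N*((-2)**3*N) = N*(-8*N) = -8*N**2)
Q - 4*I(B) = 36 - (-32)*(-1/3)**2 = 36 - (-32)/9 = 36 - 4*(-8/9) = 36 + 32/9 = 356/9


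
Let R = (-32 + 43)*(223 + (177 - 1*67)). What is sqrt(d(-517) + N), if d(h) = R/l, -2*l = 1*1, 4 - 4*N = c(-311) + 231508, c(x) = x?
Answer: I*sqrt(260497)/2 ≈ 255.19*I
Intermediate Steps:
N = -231193/4 (N = 1 - (-311 + 231508)/4 = 1 - 1/4*231197 = 1 - 231197/4 = -231193/4 ≈ -57798.)
R = 3663 (R = 11*(223 + (177 - 67)) = 11*(223 + 110) = 11*333 = 3663)
l = -1/2 ≈ -0.50000
d(h) = -7326 (d(h) = 3663/(-1/2) = 3663*(-2) = -7326)
sqrt(d(-517) + N) = sqrt(-7326 - 231193/4) = sqrt(-260497/4) = I*sqrt(260497)/2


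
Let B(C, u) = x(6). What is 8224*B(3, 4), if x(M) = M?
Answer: 49344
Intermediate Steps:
B(C, u) = 6
8224*B(3, 4) = 8224*6 = 49344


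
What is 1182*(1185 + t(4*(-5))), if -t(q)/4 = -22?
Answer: 1504686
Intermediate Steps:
t(q) = 88 (t(q) = -4*(-22) = 88)
1182*(1185 + t(4*(-5))) = 1182*(1185 + 88) = 1182*1273 = 1504686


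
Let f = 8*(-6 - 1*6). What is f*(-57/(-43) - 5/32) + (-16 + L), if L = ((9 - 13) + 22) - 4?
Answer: -4913/43 ≈ -114.26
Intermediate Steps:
L = 14 (L = (-4 + 22) - 4 = 18 - 4 = 14)
f = -96 (f = 8*(-6 - 6) = 8*(-12) = -96)
f*(-57/(-43) - 5/32) + (-16 + L) = -96*(-57/(-43) - 5/32) + (-16 + 14) = -96*(-57*(-1/43) - 5*1/32) - 2 = -96*(57/43 - 5/32) - 2 = -96*1609/1376 - 2 = -4827/43 - 2 = -4913/43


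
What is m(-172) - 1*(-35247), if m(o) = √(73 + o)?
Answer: 35247 + 3*I*√11 ≈ 35247.0 + 9.9499*I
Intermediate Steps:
m(-172) - 1*(-35247) = √(73 - 172) - 1*(-35247) = √(-99) + 35247 = 3*I*√11 + 35247 = 35247 + 3*I*√11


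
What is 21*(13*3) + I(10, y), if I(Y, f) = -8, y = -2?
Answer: 811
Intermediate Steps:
21*(13*3) + I(10, y) = 21*(13*3) - 8 = 21*39 - 8 = 819 - 8 = 811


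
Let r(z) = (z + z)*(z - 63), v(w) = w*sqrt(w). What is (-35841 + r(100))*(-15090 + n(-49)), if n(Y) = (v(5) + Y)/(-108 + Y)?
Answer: 67379032721/157 + 142205*sqrt(5)/157 ≈ 4.2917e+8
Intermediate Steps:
v(w) = w**(3/2)
r(z) = 2*z*(-63 + z) (r(z) = (2*z)*(-63 + z) = 2*z*(-63 + z))
n(Y) = (Y + 5*sqrt(5))/(-108 + Y) (n(Y) = (5**(3/2) + Y)/(-108 + Y) = (5*sqrt(5) + Y)/(-108 + Y) = (Y + 5*sqrt(5))/(-108 + Y))
(-35841 + r(100))*(-15090 + n(-49)) = (-35841 + 2*100*(-63 + 100))*(-15090 + (-49 + 5*sqrt(5))/(-108 - 49)) = (-35841 + 2*100*37)*(-15090 + (-49 + 5*sqrt(5))/(-157)) = (-35841 + 7400)*(-15090 - (-49 + 5*sqrt(5))/157) = -28441*(-15090 + (49/157 - 5*sqrt(5)/157)) = -28441*(-2369081/157 - 5*sqrt(5)/157) = 67379032721/157 + 142205*sqrt(5)/157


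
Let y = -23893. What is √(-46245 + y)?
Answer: I*√70138 ≈ 264.84*I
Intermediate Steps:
√(-46245 + y) = √(-46245 - 23893) = √(-70138) = I*√70138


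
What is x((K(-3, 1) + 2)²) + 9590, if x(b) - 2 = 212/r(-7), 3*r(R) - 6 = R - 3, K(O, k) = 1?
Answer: 9433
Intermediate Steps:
r(R) = 1 + R/3 (r(R) = 2 + (R - 3)/3 = 2 + (-3 + R)/3 = 2 + (-1 + R/3) = 1 + R/3)
x(b) = -157 (x(b) = 2 + 212/(1 + (⅓)*(-7)) = 2 + 212/(1 - 7/3) = 2 + 212/(-4/3) = 2 + 212*(-¾) = 2 - 159 = -157)
x((K(-3, 1) + 2)²) + 9590 = -157 + 9590 = 9433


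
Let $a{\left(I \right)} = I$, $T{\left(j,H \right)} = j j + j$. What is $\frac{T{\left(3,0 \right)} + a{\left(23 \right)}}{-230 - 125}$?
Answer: $- \frac{7}{71} \approx -0.098592$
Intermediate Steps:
$T{\left(j,H \right)} = j + j^{2}$ ($T{\left(j,H \right)} = j^{2} + j = j + j^{2}$)
$\frac{T{\left(3,0 \right)} + a{\left(23 \right)}}{-230 - 125} = \frac{3 \left(1 + 3\right) + 23}{-230 - 125} = \frac{3 \cdot 4 + 23}{-355} = \left(12 + 23\right) \left(- \frac{1}{355}\right) = 35 \left(- \frac{1}{355}\right) = - \frac{7}{71}$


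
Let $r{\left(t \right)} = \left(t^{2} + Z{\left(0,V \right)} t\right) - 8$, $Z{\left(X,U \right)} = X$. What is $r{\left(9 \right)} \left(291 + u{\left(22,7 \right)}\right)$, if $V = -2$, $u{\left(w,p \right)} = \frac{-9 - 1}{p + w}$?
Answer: $\frac{615317}{29} \approx 21218.0$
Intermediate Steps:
$u{\left(w,p \right)} = - \frac{10}{p + w}$
$r{\left(t \right)} = -8 + t^{2}$ ($r{\left(t \right)} = \left(t^{2} + 0 t\right) - 8 = \left(t^{2} + 0\right) - 8 = t^{2} - 8 = -8 + t^{2}$)
$r{\left(9 \right)} \left(291 + u{\left(22,7 \right)}\right) = \left(-8 + 9^{2}\right) \left(291 - \frac{10}{7 + 22}\right) = \left(-8 + 81\right) \left(291 - \frac{10}{29}\right) = 73 \left(291 - \frac{10}{29}\right) = 73 \cdot \frac{8429}{29} = \frac{615317}{29}$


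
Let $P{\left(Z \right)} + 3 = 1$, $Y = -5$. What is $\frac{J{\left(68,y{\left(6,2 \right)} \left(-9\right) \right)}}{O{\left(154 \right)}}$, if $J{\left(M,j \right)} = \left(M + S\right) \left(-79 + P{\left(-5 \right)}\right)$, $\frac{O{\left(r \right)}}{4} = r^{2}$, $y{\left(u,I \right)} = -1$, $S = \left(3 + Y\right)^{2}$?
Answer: $- \frac{729}{11858} \approx -0.061477$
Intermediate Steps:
$P{\left(Z \right)} = -2$ ($P{\left(Z \right)} = -3 + 1 = -2$)
$S = 4$ ($S = \left(3 - 5\right)^{2} = \left(-2\right)^{2} = 4$)
$O{\left(r \right)} = 4 r^{2}$
$J{\left(M,j \right)} = -324 - 81 M$ ($J{\left(M,j \right)} = \left(M + 4\right) \left(-79 - 2\right) = \left(4 + M\right) \left(-81\right) = -324 - 81 M$)
$\frac{J{\left(68,y{\left(6,2 \right)} \left(-9\right) \right)}}{O{\left(154 \right)}} = \frac{-324 - 5508}{4 \cdot 154^{2}} = \frac{-324 - 5508}{4 \cdot 23716} = - \frac{5832}{94864} = \left(-5832\right) \frac{1}{94864} = - \frac{729}{11858}$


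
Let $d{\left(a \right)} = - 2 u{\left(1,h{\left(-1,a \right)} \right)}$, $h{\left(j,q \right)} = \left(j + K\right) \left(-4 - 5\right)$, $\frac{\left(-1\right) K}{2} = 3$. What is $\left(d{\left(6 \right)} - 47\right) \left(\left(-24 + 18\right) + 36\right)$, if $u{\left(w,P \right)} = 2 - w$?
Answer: $-1470$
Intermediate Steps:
$K = -6$ ($K = \left(-2\right) 3 = -6$)
$h{\left(j,q \right)} = 54 - 9 j$ ($h{\left(j,q \right)} = \left(j - 6\right) \left(-4 - 5\right) = \left(-6 + j\right) \left(-9\right) = 54 - 9 j$)
$d{\left(a \right)} = -2$ ($d{\left(a \right)} = - 2 \left(2 - 1\right) = \left(-2\right) 1 = -2$)
$\left(d{\left(6 \right)} - 47\right) \left(\left(-24 + 18\right) + 36\right) = \left(-2 - 47\right) \left(\left(-24 + 18\right) + 36\right) = - 49 \left(-6 + 36\right) = \left(-49\right) 30 = -1470$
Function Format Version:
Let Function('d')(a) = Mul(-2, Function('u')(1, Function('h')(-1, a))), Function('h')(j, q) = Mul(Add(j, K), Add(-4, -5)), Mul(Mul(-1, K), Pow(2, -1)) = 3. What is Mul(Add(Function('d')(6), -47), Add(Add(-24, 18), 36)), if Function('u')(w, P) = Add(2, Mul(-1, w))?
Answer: -1470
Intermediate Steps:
K = -6 (K = Mul(-2, 3) = -6)
Function('h')(j, q) = Add(54, Mul(-9, j)) (Function('h')(j, q) = Mul(Add(j, -6), Add(-4, -5)) = Mul(Add(-6, j), -9) = Add(54, Mul(-9, j)))
Function('d')(a) = -2 (Function('d')(a) = Mul(-2, Add(2, Mul(-1, 1))) = Mul(-2, Add(2, -1)) = Mul(-2, 1) = -2)
Mul(Add(Function('d')(6), -47), Add(Add(-24, 18), 36)) = Mul(Add(-2, -47), Add(Add(-24, 18), 36)) = Mul(-49, Add(-6, 36)) = Mul(-49, 30) = -1470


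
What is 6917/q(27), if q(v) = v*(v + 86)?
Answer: 6917/3051 ≈ 2.2671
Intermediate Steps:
q(v) = v*(86 + v)
6917/q(27) = 6917/((27*(86 + 27))) = 6917/((27*113)) = 6917/3051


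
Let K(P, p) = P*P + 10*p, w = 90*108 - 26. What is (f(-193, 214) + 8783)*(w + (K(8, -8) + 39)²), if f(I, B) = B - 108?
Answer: 90872247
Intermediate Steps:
f(I, B) = -108 + B
w = 9694 (w = 9720 - 26 = 9694)
K(P, p) = P² + 10*p
(f(-193, 214) + 8783)*(w + (K(8, -8) + 39)²) = ((-108 + 214) + 8783)*(9694 + ((8² + 10*(-8)) + 39)²) = (106 + 8783)*(9694 + ((64 - 80) + 39)²) = 8889*(9694 + (-16 + 39)²) = 8889*(9694 + 23²) = 8889*(9694 + 529) = 8889*10223 = 90872247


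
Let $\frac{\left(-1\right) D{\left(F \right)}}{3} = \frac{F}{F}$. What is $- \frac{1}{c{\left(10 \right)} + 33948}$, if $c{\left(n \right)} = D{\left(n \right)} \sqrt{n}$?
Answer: $- \frac{1886}{64025923} - \frac{\sqrt{10}}{384155538} \approx -2.9465 \cdot 10^{-5}$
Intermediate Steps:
$D{\left(F \right)} = -3$ ($D{\left(F \right)} = - 3 \frac{F}{F} = \left(-3\right) 1 = -3$)
$c{\left(n \right)} = - 3 \sqrt{n}$
$- \frac{1}{c{\left(10 \right)} + 33948} = - \frac{1}{- 3 \sqrt{10} + 33948} = - \frac{1}{33948 - 3 \sqrt{10}}$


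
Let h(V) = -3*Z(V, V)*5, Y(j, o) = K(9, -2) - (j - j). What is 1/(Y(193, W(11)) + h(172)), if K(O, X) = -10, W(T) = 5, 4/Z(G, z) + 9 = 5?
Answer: ⅕ ≈ 0.20000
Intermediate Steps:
Z(G, z) = -1 (Z(G, z) = 4/(-9 + 5) = 4/(-4) = 4*(-¼) = -1)
Y(j, o) = -10 (Y(j, o) = -10 - (j - j) = -10 - 1*0 = -10 + 0 = -10)
h(V) = 15 (h(V) = -3*(-1)*5 = 3*5 = 15)
1/(Y(193, W(11)) + h(172)) = 1/(-10 + 15) = 1/5 = ⅕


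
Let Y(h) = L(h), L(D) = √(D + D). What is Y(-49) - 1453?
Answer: -1453 + 7*I*√2 ≈ -1453.0 + 9.8995*I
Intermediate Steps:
L(D) = √2*√D (L(D) = √(2*D) = √2*√D)
Y(h) = √2*√h
Y(-49) - 1453 = √2*√(-49) - 1453 = √2*(7*I) - 1453 = 7*I*√2 - 1453 = -1453 + 7*I*√2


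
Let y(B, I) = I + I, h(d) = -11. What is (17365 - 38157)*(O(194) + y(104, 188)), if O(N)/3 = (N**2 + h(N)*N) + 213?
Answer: -2235576632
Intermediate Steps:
O(N) = 639 - 33*N + 3*N**2 (O(N) = 3*((N**2 - 11*N) + 213) = 3*(213 + N**2 - 11*N) = 639 - 33*N + 3*N**2)
y(B, I) = 2*I
(17365 - 38157)*(O(194) + y(104, 188)) = (17365 - 38157)*((639 - 33*194 + 3*194**2) + 2*188) = -20792*((639 - 6402 + 3*37636) + 376) = -20792*((639 - 6402 + 112908) + 376) = -20792*(107145 + 376) = -20792*107521 = -2235576632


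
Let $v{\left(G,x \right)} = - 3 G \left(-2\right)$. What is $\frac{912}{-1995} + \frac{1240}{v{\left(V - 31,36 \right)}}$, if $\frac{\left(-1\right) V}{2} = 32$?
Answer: $- \frac{5252}{1995} \approx -2.6326$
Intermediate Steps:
$V = -64$ ($V = \left(-2\right) 32 = -64$)
$v{\left(G,x \right)} = 6 G$
$\frac{912}{-1995} + \frac{1240}{v{\left(V - 31,36 \right)}} = \frac{912}{-1995} + \frac{1240}{6 \left(-64 - 31\right)} = 912 \left(- \frac{1}{1995}\right) + \frac{1240}{6 \left(-64 - 31\right)} = - \frac{16}{35} + \frac{1240}{6 \left(-95\right)} = - \frac{16}{35} + \frac{1240}{-570} = - \frac{16}{35} + 1240 \left(- \frac{1}{570}\right) = - \frac{16}{35} - \frac{124}{57} = - \frac{5252}{1995}$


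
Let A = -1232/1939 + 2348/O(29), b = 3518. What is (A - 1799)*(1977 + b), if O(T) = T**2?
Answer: -2300137010185/232957 ≈ -9.8736e+6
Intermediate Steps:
A = 502380/232957 (A = -1232/1939 + 2348/(29**2) = -1232*1/1939 + 2348/841 = -176/277 + 2348*(1/841) = -176/277 + 2348/841 = 502380/232957 ≈ 2.1565)
(A - 1799)*(1977 + b) = (502380/232957 - 1799)*(1977 + 3518) = -418587263/232957*5495 = -2300137010185/232957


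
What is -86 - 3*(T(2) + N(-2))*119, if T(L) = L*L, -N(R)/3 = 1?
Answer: -443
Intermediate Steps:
N(R) = -3 (N(R) = -3*1 = -3)
T(L) = L**2
-86 - 3*(T(2) + N(-2))*119 = -86 - 3*(2**2 - 3)*119 = -86 - 3*(4 - 3)*119 = -86 - 3*1*119 = -86 - 3*119 = -86 - 357 = -443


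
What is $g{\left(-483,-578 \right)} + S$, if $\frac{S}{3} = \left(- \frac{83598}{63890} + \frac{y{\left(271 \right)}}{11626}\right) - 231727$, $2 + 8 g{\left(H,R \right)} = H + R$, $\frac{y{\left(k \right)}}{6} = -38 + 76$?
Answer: $- \frac{1032943372032203}{1485570280} \approx -6.9532 \cdot 10^{5}$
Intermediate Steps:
$y{\left(k \right)} = 228$ ($y{\left(k \right)} = 6 \left(-38 + 76\right) = 6 \cdot 38 = 228$)
$g{\left(H,R \right)} = - \frac{1}{4} + \frac{H}{8} + \frac{R}{8}$ ($g{\left(H,R \right)} = - \frac{1}{4} + \frac{H + R}{8} = - \frac{1}{4} + \left(\frac{H}{8} + \frac{R}{8}\right) = - \frac{1}{4} + \frac{H}{8} + \frac{R}{8}$)
$S = - \frac{129093247110156}{185696285}$ ($S = 3 \left(\left(- \frac{83598}{63890} + \frac{228}{11626}\right) - 231727\right) = 3 \left(\left(\left(-83598\right) \frac{1}{63890} + 228 \cdot \frac{1}{11626}\right) - 231727\right) = 3 \left(\left(- \frac{41799}{31945} + \frac{114}{5813}\right) - 231727\right) = 3 \left(- \frac{239335857}{185696285} - 231727\right) = 3 \left(- \frac{43031082370052}{185696285}\right) = - \frac{129093247110156}{185696285} \approx -6.9519 \cdot 10^{5}$)
$g{\left(-483,-578 \right)} + S = \left(- \frac{1}{4} + \frac{1}{8} \left(-483\right) + \frac{1}{8} \left(-578\right)\right) - \frac{129093247110156}{185696285} = \left(- \frac{1}{4} - \frac{483}{8} - \frac{289}{4}\right) - \frac{129093247110156}{185696285} = - \frac{1063}{8} - \frac{129093247110156}{185696285} = - \frac{1032943372032203}{1485570280}$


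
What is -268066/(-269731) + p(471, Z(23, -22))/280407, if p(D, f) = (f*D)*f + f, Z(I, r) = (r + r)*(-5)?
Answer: 6224122692082/75634460517 ≈ 82.292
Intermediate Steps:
Z(I, r) = -10*r (Z(I, r) = (2*r)*(-5) = -10*r)
p(D, f) = f + D*f**2 (p(D, f) = (D*f)*f + f = D*f**2 + f = f + D*f**2)
-268066/(-269731) + p(471, Z(23, -22))/280407 = -268066/(-269731) + ((-10*(-22))*(1 + 471*(-10*(-22))))/280407 = -268066*(-1/269731) + (220*(1 + 471*220))*(1/280407) = 268066/269731 + (220*(1 + 103620))*(1/280407) = 268066/269731 + (220*103621)*(1/280407) = 268066/269731 + 22796620*(1/280407) = 268066/269731 + 22796620/280407 = 6224122692082/75634460517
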